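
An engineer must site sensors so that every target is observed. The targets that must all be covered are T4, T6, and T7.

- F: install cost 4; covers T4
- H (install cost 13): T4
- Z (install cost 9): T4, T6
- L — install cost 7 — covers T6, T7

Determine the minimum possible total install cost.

This is a weighted set-cover instance.
Choose F and L: together they cover T4, T6, T7 — every target.
Total install cost: 4 + 7 = 11.
No cover costs less than 11.

11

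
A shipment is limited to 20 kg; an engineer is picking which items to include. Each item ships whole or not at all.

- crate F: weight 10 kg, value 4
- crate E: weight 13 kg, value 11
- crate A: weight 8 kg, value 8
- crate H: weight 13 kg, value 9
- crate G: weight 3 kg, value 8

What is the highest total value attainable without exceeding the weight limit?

Allowing fractional choices, the relaxed optimum would be about 23.6, but items are indivisible.
crate H + crate G: weight 13 + 3 = 16 ≤ 20, value 9 + 8 = 17.
crate A + crate G: weight 8 + 3 = 11 ≤ 20, value 8 + 8 = 16.
crate E + crate G: weight 13 + 3 = 16 ≤ 20, value 11 + 8 = 19.
Best is crate E and crate G with total value 19.

19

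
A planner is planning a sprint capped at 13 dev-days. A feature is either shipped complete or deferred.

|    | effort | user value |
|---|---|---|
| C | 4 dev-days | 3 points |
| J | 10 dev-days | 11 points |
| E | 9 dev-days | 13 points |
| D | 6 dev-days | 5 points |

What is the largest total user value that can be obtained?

Take C and E: effort 4 + 9 = 13 ≤ 13, user value 3 + 13 = 16.
No other feasible combination does better.

16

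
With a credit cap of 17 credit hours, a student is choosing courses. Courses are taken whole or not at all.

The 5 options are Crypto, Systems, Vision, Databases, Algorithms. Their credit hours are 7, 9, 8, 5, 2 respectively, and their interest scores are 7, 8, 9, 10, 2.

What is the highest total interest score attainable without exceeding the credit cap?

Take Vision, Databases, and Algorithms: credit hours 8 + 5 + 2 = 15 ≤ 17, interest score 9 + 10 + 2 = 21.
No other feasible combination does better.

21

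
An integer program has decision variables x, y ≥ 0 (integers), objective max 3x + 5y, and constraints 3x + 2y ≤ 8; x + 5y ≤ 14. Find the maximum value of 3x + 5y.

13

The continuous relaxation peaks at (0.923, 2.62) with value 15.85; rounding to a feasible lattice point costs some objective.
(x,y)=(1,2): 3·1+2·2=7≤8, 1·1+5·2=11≤14, objective 13.
(x,y)=(2,1): 3·2+2·1=8≤8, 1·2+5·1=7≤14, objective 11.
(x,y)=(0,2): 3·0+2·2=4≤8, 1·0+5·2=10≤14, objective 10.
Maximum is 13 at (x,y)=(1,2).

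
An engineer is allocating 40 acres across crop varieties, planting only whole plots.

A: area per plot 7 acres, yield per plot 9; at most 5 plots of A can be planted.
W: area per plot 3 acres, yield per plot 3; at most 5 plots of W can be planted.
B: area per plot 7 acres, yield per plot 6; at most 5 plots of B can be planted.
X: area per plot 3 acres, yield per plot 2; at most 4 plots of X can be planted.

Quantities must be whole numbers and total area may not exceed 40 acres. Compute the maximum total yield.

This is a bounded integer knapsack.
A has the best ratio (9/7); taking only A gives at most 5×9 = 45 (stopped by the area limit).
Mixing does better — 4×A and 4×W: area 40 ≤ 40, yield 4·9 + 4·3 = 48.

48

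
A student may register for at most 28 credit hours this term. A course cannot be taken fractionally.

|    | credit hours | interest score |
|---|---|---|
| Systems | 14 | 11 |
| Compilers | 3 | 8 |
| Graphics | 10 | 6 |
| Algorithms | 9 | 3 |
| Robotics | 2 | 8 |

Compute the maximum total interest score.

30

Allowing fractional choices, the relaxed optimum would be about 32.4, but courses are indivisible.
Systems + Compilers + Robotics: credit hours 14 + 3 + 2 = 19 ≤ 28, interest score 11 + 8 + 8 = 27.
Compilers + Graphics + Algorithms + Robotics: credit hours 3 + 10 + 9 + 2 = 24 ≤ 28, interest score 8 + 6 + 3 + 8 = 25.
Systems + Compilers + Algorithms + Robotics: credit hours 14 + 3 + 9 + 2 = 28 ≤ 28, interest score 11 + 8 + 3 + 8 = 30.
Best is Systems, Compilers, Algorithms, and Robotics with total interest score 30.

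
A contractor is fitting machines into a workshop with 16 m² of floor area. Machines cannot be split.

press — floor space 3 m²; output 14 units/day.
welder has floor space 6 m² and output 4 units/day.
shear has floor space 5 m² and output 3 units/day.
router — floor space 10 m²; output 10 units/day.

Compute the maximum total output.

24

press + welder: floor space 3 + 6 = 9 ≤ 16, output 14 + 4 = 18.
press + router: floor space 3 + 10 = 13 ≤ 16, output 14 + 10 = 24.
press + welder + shear: floor space 3 + 6 + 5 = 14 ≤ 16, output 14 + 4 + 3 = 21.
Best is press and router with total output 24.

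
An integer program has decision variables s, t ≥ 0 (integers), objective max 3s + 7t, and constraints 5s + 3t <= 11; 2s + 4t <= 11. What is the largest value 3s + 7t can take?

17

(s,t)=(1,2) is feasible, giving 17.
(s,t)=(0,2) is feasible, giving 14.
(s,t)=(1,1) is feasible, giving 10.
No feasible integer point exceeds 17.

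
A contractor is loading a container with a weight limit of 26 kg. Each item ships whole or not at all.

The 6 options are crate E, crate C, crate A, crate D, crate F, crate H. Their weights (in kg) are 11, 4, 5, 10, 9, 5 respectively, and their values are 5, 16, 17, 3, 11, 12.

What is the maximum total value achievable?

56

Take crate C, crate A, crate F, and crate H: weight 4 + 5 + 9 + 5 = 23 ≤ 26, value 16 + 17 + 11 + 12 = 56.
No other feasible combination does better.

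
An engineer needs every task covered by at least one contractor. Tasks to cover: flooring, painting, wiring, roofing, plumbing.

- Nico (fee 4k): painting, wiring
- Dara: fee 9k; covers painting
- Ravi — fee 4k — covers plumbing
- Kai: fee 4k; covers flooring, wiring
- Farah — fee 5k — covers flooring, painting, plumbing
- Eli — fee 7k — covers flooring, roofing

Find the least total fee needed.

15

This is a weighted set-cover instance.
The greedy cost-per-new-task heuristic would pick Farah, Nico, and Eli for 16, but a cheaper cover exists.
Choose Nico, Ravi, and Eli: together they cover flooring, painting, wiring, roofing, plumbing — every task.
Total fee: 4 + 4 + 7 = 15.
No cover costs less than 15.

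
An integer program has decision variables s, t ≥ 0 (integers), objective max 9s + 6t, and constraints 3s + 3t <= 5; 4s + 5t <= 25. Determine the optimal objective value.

(s,t)=(1,0): 3·1+3·0=3≤5, 4·1+5·0=4≤25, objective 9.
(s,t)=(0,1): 3·0+3·1=3≤5, 4·0+5·1=5≤25, objective 6.
Maximum is 9 at (s,t)=(1,0).

9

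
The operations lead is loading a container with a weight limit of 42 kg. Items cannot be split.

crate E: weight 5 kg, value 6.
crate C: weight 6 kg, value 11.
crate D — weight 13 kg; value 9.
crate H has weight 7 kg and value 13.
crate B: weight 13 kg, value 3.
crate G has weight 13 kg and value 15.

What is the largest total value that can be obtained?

crate E + crate D + crate H + crate G: weight 5 + 13 + 7 + 13 = 38 ≤ 42, value 6 + 9 + 13 + 15 = 43.
crate C + crate D + crate H + crate G: weight 6 + 13 + 7 + 13 = 39 ≤ 42, value 11 + 9 + 13 + 15 = 48.
crate E + crate C + crate H + crate G: weight 5 + 6 + 7 + 13 = 31 ≤ 42, value 6 + 11 + 13 + 15 = 45.
Best is crate C, crate D, crate H, and crate G with total value 48.

48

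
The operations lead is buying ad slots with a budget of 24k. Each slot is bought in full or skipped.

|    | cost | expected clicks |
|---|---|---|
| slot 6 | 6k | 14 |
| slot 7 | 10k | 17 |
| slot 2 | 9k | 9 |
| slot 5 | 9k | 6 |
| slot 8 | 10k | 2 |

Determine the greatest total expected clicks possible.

Treat it as a binary knapsack problem.
Allowing fractional choices, the relaxed optimum would be about 39.0, but ad slots are indivisible.
slot 7 + slot 2: cost 10 + 9 = 19 ≤ 24, expected clicks 17 + 9 = 26.
slot 6 + slot 2 + slot 5: cost 6 + 9 + 9 = 24 ≤ 24, expected clicks 14 + 9 + 6 = 29.
slot 6 + slot 7: cost 6 + 10 = 16 ≤ 24, expected clicks 14 + 17 = 31.
Best is slot 6 and slot 7 with total expected clicks 31.

31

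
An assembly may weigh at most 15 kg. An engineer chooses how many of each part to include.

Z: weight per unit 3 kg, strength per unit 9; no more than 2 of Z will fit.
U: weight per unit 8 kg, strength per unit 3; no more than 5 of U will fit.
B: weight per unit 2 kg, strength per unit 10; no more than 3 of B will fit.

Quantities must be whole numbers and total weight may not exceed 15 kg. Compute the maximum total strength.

48

Take 2×Z and 3×B: weight 12 ≤ 15, strength 2·9 + 3·10 = 48.
B has the best ratio (10/2) and is taken to its limit of 3; remaining capacity is filled optimally with the others.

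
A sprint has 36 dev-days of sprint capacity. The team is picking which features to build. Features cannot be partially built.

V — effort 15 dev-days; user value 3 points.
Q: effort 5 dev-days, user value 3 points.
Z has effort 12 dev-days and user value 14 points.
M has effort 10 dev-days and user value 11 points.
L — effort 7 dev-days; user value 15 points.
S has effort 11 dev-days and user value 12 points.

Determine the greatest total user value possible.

Q + Z + L + S: effort 5 + 12 + 7 + 11 = 35 ≤ 36, user value 3 + 14 + 15 + 12 = 44.
Z + L + S: effort 12 + 7 + 11 = 30 ≤ 36, user value 14 + 15 + 12 = 41.
Q + Z + M + L: effort 5 + 12 + 10 + 7 = 34 ≤ 36, user value 3 + 14 + 11 + 15 = 43.
Best is Q, Z, L, and S with total user value 44.

44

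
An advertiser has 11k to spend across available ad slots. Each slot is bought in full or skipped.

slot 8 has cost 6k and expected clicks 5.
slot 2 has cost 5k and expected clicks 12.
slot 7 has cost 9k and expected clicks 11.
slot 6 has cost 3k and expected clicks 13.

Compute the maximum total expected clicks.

Allowing fractional choices, the relaxed optimum would be about 28.7, but ad slots are indivisible.
slot 2 + slot 6: cost 5 + 3 = 8 ≤ 11, expected clicks 12 + 13 = 25.
slot 8 + slot 6: cost 6 + 3 = 9 ≤ 11, expected clicks 5 + 13 = 18.
Best is slot 2 and slot 6 with total expected clicks 25.

25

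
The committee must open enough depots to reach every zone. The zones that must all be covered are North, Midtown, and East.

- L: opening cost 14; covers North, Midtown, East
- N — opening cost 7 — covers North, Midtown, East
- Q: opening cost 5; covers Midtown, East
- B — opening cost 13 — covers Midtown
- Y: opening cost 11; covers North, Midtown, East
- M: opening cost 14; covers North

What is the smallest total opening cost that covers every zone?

7

This is a weighted set-cover instance.
N alone covers North, Midtown, East — every zone.
Total opening cost: 7.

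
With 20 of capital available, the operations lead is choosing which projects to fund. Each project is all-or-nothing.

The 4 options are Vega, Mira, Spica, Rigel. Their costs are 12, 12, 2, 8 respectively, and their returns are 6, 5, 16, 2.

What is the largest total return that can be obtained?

22

Treat it as a binary knapsack problem.
Allowing fractional choices, the relaxed optimum would be about 24.5, but projects are indivisible.
Spica + Rigel: cost 2 + 8 = 10 ≤ 20, return 16 + 2 = 18.
Vega + Spica: cost 12 + 2 = 14 ≤ 20, return 6 + 16 = 22.
Mira + Spica: cost 12 + 2 = 14 ≤ 20, return 5 + 16 = 21.
Best is Vega and Spica with total return 22.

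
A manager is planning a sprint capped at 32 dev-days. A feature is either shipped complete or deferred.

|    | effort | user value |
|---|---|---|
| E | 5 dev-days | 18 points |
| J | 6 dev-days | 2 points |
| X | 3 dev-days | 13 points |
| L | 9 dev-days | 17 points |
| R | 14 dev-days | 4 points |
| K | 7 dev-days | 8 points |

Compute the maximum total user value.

58

Allowing fractional choices, the relaxed optimum would be about 58.6, but features are indivisible.
E + X + L + K: effort 5 + 3 + 9 + 7 = 24 ≤ 32, user value 18 + 13 + 17 + 8 = 56.
E + J + X + L + K: effort 5 + 6 + 3 + 9 + 7 = 30 ≤ 32, user value 18 + 2 + 13 + 17 + 8 = 58.
Best is E, J, X, L, and K with total user value 58.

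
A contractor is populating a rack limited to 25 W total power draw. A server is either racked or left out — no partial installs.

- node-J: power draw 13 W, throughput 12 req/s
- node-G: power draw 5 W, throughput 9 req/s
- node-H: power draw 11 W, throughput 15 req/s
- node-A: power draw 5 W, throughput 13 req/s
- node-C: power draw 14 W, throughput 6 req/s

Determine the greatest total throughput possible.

37

Treat it as a binary knapsack problem.
Allowing fractional choices, the relaxed optimum would be about 40.7, but servers are indivisible.
node-H + node-A: power draw 11 + 5 = 16 ≤ 25, throughput 15 + 13 = 28.
node-G + node-H + node-A: power draw 5 + 11 + 5 = 21 ≤ 25, throughput 9 + 15 + 13 = 37.
node-J + node-G + node-A: power draw 13 + 5 + 5 = 23 ≤ 25, throughput 12 + 9 + 13 = 34.
Best is node-G, node-H, and node-A with total throughput 37.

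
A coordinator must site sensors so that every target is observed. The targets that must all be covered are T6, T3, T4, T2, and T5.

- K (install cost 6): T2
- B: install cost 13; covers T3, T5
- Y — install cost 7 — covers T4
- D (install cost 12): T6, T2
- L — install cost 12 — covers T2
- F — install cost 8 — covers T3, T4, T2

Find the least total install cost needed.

32

The greedy cost-per-new-target heuristic would pick F, D, and B for 33, but a cheaper cover exists.
Choose B, Y, and D: together they cover T6, T3, T4, T2, T5 — every target.
Total install cost: 13 + 7 + 12 = 32.
No cover costs less than 32.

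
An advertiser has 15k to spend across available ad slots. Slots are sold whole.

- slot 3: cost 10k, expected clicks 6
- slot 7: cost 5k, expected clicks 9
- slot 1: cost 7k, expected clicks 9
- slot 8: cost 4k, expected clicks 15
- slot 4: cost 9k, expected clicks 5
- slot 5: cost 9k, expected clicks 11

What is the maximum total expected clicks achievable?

26

This is an integer program with binary decision variables.
slot 7 + slot 8: cost 5 + 4 = 9 ≤ 15, expected clicks 9 + 15 = 24.
slot 8 + slot 5: cost 4 + 9 = 13 ≤ 15, expected clicks 15 + 11 = 26.
slot 1 + slot 8: cost 7 + 4 = 11 ≤ 15, expected clicks 9 + 15 = 24.
Best is slot 8 and slot 5 with total expected clicks 26.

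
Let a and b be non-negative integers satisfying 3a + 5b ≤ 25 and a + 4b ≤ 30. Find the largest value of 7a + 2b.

(a,b)=(8,0): 3·8+5·0=24≤25, 1·8+4·0=8≤30, objective 56.
(a,b)=(7,0): 3·7+5·0=21≤25, 1·7+4·0=7≤30, objective 49.
Maximum is 56 at (a,b)=(8,0).

56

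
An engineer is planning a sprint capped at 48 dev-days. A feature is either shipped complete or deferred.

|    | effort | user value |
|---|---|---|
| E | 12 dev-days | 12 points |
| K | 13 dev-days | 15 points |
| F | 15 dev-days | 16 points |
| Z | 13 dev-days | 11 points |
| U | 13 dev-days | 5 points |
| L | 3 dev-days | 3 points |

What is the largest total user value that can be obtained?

46

This is an integer program with binary decision variables.
K + F + Z + L: effort 13 + 15 + 13 + 3 = 44 ≤ 48, user value 15 + 16 + 11 + 3 = 45.
E + K + F: effort 12 + 13 + 15 = 40 ≤ 48, user value 12 + 15 + 16 = 43.
E + K + F + L: effort 12 + 13 + 15 + 3 = 43 ≤ 48, user value 12 + 15 + 16 + 3 = 46.
Best is E, K, F, and L with total user value 46.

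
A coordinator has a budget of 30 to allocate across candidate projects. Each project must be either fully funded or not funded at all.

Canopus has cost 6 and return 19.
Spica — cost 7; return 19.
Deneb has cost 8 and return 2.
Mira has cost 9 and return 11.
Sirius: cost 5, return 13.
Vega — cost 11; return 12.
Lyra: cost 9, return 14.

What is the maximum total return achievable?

65

This is an integer program with binary decision variables.
Allowing fractional choices, the relaxed optimum would be about 68.7, but projects are indivisible.
Canopus + Spica + Mira + Sirius: cost 6 + 7 + 9 + 5 = 27 ≤ 30, return 19 + 19 + 11 + 13 = 62.
Canopus + Spica + Sirius + Vega: cost 6 + 7 + 5 + 11 = 29 ≤ 30, return 19 + 19 + 13 + 12 = 63.
Canopus + Spica + Sirius + Lyra: cost 6 + 7 + 5 + 9 = 27 ≤ 30, return 19 + 19 + 13 + 14 = 65.
Best is Canopus, Spica, Sirius, and Lyra with total return 65.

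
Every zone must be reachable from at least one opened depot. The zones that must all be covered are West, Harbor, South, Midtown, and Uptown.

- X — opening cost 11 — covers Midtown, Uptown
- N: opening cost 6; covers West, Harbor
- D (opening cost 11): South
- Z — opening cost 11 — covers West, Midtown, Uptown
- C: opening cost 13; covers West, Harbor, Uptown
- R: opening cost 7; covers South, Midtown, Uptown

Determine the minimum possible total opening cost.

13

Choose N and R: together they cover West, Harbor, South, Midtown, Uptown — every zone.
Total opening cost: 6 + 7 = 13.
No cover costs less than 13.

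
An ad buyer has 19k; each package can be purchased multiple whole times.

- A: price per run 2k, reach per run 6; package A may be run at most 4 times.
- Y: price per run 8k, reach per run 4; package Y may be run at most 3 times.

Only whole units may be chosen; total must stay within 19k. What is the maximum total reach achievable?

28

A has the best ratio (6/2); taking only A gives at most 4×6 = 24 (stopped by the supply cap of 4).
Mixing does better — 4×A and 1×Y: price 16 ≤ 19, reach 4·6 + 1·4 = 28.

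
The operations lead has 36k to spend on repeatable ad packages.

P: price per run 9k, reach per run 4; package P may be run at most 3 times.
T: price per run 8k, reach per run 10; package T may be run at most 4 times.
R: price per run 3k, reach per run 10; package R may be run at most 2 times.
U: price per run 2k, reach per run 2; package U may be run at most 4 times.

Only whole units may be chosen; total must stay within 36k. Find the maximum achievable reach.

56

This is a bounded integer knapsack.
R has the best ratio (10/3); taking only R gives at most 2×10 = 20 (stopped by the supply cap of 2).
Mixing does better — 3×T, 2×R, and 3×U: price 36 ≤ 36, reach 3·10 + 2·10 + 3·2 = 56.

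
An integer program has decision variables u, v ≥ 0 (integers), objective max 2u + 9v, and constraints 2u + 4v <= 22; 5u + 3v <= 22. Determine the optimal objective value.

The continuous relaxation peaks at (0, 5.5) with value 49.50; rounding to a feasible lattice point costs some objective.
(u,v)=(1,5): 2·1+4·5=22≤22, 5·1+3·5=20≤22, objective 47.
(u,v)=(0,5): 2·0+4·5=20≤22, 5·0+3·5=15≤22, objective 45.
(u,v)=(2,4): 2·2+4·4=20≤22, 5·2+3·4=22≤22, objective 40.
(u,v)=(1,4): 2·1+4·4=18≤22, 5·1+3·4=17≤22, objective 38.
The best lattice point is (1,5), giving 47.

47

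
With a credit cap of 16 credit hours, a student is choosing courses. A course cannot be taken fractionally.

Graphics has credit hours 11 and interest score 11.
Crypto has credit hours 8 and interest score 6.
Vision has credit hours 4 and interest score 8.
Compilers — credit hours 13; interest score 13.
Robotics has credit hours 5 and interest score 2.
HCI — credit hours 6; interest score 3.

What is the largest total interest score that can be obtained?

Take Graphics and Vision: credit hours 11 + 4 = 15 ≤ 16, interest score 11 + 8 = 19.
No other feasible combination does better.

19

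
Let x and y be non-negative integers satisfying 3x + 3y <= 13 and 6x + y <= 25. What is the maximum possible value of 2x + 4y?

16

(x,y)=(0,4): 3·0+3·4=12≤13, 6·0+1·4=4≤25, objective 16.
(x,y)=(1,3): 3·1+3·3=12≤13, 6·1+1·3=9≤25, objective 14.
No feasible integer point exceeds 16.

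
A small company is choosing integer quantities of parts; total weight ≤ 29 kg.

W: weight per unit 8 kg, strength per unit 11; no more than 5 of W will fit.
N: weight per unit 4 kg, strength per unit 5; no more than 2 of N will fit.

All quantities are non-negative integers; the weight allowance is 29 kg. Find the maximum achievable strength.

Take 3×W and 1×N: weight 28 ≤ 29, strength 3·11 + 1·5 = 38.
No other integer combination yields more.

38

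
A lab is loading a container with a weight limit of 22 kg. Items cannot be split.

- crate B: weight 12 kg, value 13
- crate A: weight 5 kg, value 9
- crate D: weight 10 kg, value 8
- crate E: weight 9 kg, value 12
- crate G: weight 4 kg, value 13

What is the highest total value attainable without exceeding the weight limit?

35

Treat it as a binary knapsack problem.
Allowing fractional choices, the relaxed optimum would be about 38.3, but items are indivisible.
crate A + crate E + crate G: weight 5 + 9 + 4 = 18 ≤ 22, value 9 + 12 + 13 = 34.
crate A + crate D + crate G: weight 5 + 10 + 4 = 19 ≤ 22, value 9 + 8 + 13 = 30.
crate B + crate A + crate G: weight 12 + 5 + 4 = 21 ≤ 22, value 13 + 9 + 13 = 35.
Best is crate B, crate A, and crate G with total value 35.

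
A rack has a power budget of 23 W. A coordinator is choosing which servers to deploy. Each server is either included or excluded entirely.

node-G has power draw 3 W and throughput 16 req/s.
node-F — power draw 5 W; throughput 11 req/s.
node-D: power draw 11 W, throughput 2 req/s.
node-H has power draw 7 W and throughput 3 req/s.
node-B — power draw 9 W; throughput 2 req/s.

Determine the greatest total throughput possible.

30

Take node-G, node-F, and node-H: power draw 3 + 5 + 7 = 15 ≤ 23, throughput 16 + 11 + 3 = 30.
No other feasible combination does better.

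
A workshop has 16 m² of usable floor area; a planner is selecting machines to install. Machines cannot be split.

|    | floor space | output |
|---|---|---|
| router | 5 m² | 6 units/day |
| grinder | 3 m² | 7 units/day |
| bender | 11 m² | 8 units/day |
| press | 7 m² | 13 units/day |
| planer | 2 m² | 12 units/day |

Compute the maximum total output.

grinder + press + planer: floor space 3 + 7 + 2 = 12 ≤ 16, output 7 + 13 + 12 = 32.
router + press + planer: floor space 5 + 7 + 2 = 14 ≤ 16, output 6 + 13 + 12 = 31.
Best is grinder, press, and planer with total output 32.

32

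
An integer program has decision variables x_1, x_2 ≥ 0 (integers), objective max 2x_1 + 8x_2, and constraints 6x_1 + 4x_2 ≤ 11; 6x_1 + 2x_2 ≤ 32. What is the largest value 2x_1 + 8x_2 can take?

(x_1,x_2)=(0,2) is feasible, giving 16.
(x_1,x_2)=(1,1) is feasible, giving 10.
(x_1,x_2)=(0,1) is feasible, giving 8.
No feasible integer point exceeds 16.

16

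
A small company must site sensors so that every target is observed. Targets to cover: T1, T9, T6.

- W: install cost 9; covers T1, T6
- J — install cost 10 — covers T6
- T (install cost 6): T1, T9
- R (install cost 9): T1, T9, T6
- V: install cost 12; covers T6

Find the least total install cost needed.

9

The greedy cost-per-new-target heuristic would pick T and W for 15, but a cheaper cover exists.
R alone covers T1, T9, T6 — every target.
Total install cost: 9.
No cover costs less than 9.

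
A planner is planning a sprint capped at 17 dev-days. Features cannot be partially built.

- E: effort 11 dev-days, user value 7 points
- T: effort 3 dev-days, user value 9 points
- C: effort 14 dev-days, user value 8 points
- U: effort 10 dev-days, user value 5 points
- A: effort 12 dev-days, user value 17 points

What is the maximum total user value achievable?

Allowing fractional choices, the relaxed optimum would be about 27.3, but features are indivisible.
A: effort 12 ≤ 17, user value 17.
T + A: effort 3 + 12 = 15 ≤ 17, user value 9 + 17 = 26.
Best is T and A with total user value 26.

26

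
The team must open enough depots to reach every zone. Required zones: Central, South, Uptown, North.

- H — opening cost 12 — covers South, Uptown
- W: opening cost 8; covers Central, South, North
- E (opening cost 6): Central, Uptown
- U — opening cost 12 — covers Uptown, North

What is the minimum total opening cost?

14

This is a weighted set-cover instance.
Choose W and E: together they cover Central, South, Uptown, North — every zone.
Total opening cost: 8 + 6 = 14.
No cover costs less than 14.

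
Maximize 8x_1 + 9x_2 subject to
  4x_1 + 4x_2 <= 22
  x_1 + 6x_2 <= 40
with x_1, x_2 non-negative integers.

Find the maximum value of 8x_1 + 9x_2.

45

(x_1,x_2)=(0,5): 4·0+4·5=20≤22, 1·0+6·5=30≤40, objective 45.
(x_1,x_2)=(1,4): 4·1+4·4=20≤22, 1·1+6·4=25≤40, objective 44.
(x_1,x_2)=(0,4): 4·0+4·4=16≤22, 1·0+6·4=24≤40, objective 36.
Maximum is 45 at (x_1,x_2)=(0,5).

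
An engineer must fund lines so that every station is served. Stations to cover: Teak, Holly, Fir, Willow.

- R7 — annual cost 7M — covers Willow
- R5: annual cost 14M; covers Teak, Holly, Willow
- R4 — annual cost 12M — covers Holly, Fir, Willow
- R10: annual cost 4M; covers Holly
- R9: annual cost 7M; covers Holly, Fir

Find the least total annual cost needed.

21

Choose R5 and R9: together they cover Teak, Holly, Fir, Willow — every station.
Total annual cost: 14 + 7 = 21.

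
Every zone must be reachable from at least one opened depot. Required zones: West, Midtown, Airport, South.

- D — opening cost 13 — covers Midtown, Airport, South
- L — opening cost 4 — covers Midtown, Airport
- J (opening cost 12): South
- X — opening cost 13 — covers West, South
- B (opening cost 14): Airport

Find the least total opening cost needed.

17

Choose L and X: together they cover West, Midtown, Airport, South — every zone.
Total opening cost: 4 + 13 = 17.
No cover costs less than 17.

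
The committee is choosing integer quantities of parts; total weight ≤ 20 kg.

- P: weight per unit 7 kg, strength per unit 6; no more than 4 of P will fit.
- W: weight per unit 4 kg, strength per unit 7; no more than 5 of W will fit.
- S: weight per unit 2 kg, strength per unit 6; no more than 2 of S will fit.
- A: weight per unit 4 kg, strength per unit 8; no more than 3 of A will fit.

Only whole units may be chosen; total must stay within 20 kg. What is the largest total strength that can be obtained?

43

1×W, 2×S, and 3×A: weight 20 ≤ 20, strength 1·7 + 2·6 + 3·8 = 43.
2×W, 2×S, and 2×A: weight 20 ≤ 20, strength 2·7 + 2·6 + 2·8 = 42.
Best is 43.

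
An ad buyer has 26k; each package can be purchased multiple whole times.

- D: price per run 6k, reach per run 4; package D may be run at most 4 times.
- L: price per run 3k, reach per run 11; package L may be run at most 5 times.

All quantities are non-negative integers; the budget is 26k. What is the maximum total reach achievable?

5×L: price 15 ≤ 26, reach 5·11 = 55.
1×D and 5×L: price 21 ≤ 26, reach 1·4 + 5·11 = 59.
Best is 59.

59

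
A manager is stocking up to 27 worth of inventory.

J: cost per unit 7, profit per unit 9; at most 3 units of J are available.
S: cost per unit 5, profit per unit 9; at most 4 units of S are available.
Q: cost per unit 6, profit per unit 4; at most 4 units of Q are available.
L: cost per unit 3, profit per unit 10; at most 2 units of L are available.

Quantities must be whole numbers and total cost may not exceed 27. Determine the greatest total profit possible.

L has the best ratio (10/3); taking only L gives at most 2×10 = 20 (stopped by the supply cap of 2).
Mixing does better — 4×S and 2×L: cost 26 ≤ 27, profit 4·9 + 2·10 = 56.

56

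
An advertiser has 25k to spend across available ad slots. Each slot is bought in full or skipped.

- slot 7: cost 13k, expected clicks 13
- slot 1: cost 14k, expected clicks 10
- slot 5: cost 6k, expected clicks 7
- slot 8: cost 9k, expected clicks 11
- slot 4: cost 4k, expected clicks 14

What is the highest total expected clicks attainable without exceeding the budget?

Take slot 7, slot 5, and slot 4: cost 13 + 6 + 4 = 23 ≤ 25, expected clicks 13 + 7 + 14 = 34.
No other feasible combination does better.

34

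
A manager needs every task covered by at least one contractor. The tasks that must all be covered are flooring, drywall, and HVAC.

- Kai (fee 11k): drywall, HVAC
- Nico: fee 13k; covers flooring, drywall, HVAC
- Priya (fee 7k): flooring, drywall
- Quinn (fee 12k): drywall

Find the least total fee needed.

13

The greedy cost-per-new-task heuristic would pick Priya and Kai for 18, but a cheaper cover exists.
Nico alone covers flooring, drywall, HVAC — every task.
Total fee: 13.
No cover costs less than 13.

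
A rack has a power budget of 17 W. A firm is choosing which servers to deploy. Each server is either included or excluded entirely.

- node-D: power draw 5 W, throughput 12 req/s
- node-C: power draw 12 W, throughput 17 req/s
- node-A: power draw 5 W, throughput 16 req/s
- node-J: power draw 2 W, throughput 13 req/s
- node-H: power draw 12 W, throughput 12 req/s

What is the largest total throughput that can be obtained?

41

node-C + node-J: power draw 12 + 2 = 14 ≤ 17, throughput 17 + 13 = 30.
node-D + node-A + node-J: power draw 5 + 5 + 2 = 12 ≤ 17, throughput 12 + 16 + 13 = 41.
node-C + node-A: power draw 12 + 5 = 17 ≤ 17, throughput 17 + 16 = 33.
Best is node-D, node-A, and node-J with total throughput 41.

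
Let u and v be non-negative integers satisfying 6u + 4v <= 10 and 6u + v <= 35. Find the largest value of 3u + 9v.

Relaxing integrality, the LP optimum is 22.50 at (u,v) = (0, 2.5), which is not an integer point.
(u,v)=(0,2): 6·0+4·2=8≤10, 6·0+1·2=2≤35, objective 18.
(u,v)=(1,1): 6·1+4·1=10≤10, 6·1+1·1=7≤35, objective 12.
(u,v)=(0,1): 6·0+4·1=4≤10, 6·0+1·1=1≤35, objective 9.
No feasible integer point exceeds 18.

18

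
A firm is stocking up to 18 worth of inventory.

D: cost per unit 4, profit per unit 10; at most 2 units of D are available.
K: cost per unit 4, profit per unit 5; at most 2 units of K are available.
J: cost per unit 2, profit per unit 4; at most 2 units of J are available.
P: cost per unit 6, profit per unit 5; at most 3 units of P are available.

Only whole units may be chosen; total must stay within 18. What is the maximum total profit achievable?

34

This is a bounded integer knapsack.
D has the best ratio (10/4); taking only D gives at most 2×10 = 20 (stopped by the supply cap of 2).
Mixing does better — 2×D, 2×K, and 1×J: cost 18 ≤ 18, profit 2·10 + 2·5 + 1·4 = 34.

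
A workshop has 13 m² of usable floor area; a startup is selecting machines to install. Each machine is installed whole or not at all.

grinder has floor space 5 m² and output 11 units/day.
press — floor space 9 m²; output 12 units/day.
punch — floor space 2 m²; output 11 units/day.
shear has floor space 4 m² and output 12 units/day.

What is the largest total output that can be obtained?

Treat it as a binary knapsack problem.
punch + shear: floor space 2 + 4 = 6 ≤ 13, output 11 + 12 = 23.
press + shear: floor space 9 + 4 = 13 ≤ 13, output 12 + 12 = 24.
grinder + punch + shear: floor space 5 + 2 + 4 = 11 ≤ 13, output 11 + 11 + 12 = 34.
Best is grinder, punch, and shear with total output 34.

34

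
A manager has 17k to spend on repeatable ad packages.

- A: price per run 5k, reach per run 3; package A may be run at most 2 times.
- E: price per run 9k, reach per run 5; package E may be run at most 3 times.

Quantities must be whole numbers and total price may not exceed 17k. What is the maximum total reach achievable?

8

Take 1×A and 1×E: price 14 ≤ 17, reach 1·3 + 1·5 = 8.
No other integer combination yields more.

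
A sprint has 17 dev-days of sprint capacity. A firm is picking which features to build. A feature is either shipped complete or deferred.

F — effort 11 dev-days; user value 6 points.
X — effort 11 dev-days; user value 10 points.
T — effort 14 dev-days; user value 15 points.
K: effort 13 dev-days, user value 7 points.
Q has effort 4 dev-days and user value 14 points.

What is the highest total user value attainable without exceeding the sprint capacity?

Take X and Q: effort 11 + 4 = 15 ≤ 17, user value 10 + 14 = 24.
No other feasible combination does better.

24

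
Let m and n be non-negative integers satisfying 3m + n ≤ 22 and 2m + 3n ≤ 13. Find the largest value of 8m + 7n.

48

The continuous relaxation peaks at (6.5, 0) with value 52.00; rounding to a feasible lattice point costs some objective.
(m,n)=(6,0): 3·6+1·0=18≤22, 2·6+3·0=12≤13, objective 48.
(m,n)=(5,1): 3·5+1·1=16≤22, 2·5+3·1=13≤13, objective 47.
(m,n)=(5,0): 3·5+1·0=15≤22, 2·5+3·0=10≤13, objective 40.
No feasible integer point exceeds 48.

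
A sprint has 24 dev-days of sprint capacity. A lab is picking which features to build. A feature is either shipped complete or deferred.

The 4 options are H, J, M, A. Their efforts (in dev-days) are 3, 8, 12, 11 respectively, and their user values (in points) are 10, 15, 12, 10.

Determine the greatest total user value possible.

Allowing fractional choices, the relaxed optimum would be about 37.9, but features are indivisible.
H + J + M: effort 3 + 8 + 12 = 23 ≤ 24, user value 10 + 15 + 12 = 37.
H + J + A: effort 3 + 8 + 11 = 22 ≤ 24, user value 10 + 15 + 10 = 35.
J + M: effort 8 + 12 = 20 ≤ 24, user value 15 + 12 = 27.
Best is H, J, and M with total user value 37.

37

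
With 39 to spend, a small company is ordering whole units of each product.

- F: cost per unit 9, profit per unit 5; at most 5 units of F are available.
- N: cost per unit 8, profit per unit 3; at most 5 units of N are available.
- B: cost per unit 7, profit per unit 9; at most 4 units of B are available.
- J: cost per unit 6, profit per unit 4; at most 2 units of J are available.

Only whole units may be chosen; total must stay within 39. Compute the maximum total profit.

41

Take 1×F and 4×B: cost 37 ≤ 39, profit 1·5 + 4·9 = 41.
B has the best ratio (9/7) and is taken to its limit of 4; remaining capacity is filled optimally with the others.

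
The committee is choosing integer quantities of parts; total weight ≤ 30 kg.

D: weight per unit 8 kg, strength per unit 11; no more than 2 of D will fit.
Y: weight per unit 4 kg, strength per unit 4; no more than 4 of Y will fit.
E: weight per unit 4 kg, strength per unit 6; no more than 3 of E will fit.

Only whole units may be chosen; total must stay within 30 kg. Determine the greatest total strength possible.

40

E has the best ratio (6/4); taking only E gives at most 3×6 = 18 (stopped by the supply cap of 3).
Mixing does better — 2×D and 3×E: weight 28 ≤ 30, strength 2·11 + 3·6 = 40.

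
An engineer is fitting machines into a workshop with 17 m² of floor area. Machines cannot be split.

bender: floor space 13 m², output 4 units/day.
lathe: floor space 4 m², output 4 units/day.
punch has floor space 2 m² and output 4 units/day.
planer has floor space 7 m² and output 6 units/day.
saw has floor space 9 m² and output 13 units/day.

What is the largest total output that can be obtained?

21

This is an integer program with binary decision variables.
lathe + punch + saw: floor space 4 + 2 + 9 = 15 ≤ 17, output 4 + 4 + 13 = 21.
planer + saw: floor space 7 + 9 = 16 ≤ 17, output 6 + 13 = 19.
Best is lathe, punch, and saw with total output 21.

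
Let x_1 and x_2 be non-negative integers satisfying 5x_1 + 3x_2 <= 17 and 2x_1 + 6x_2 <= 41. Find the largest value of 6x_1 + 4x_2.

Relaxing integrality, the LP optimum is 22.67 at (x_1,x_2) = (0, 5.67), which is not an integer point.
(x_1,x_2)=(1,4): 5·1+3·4=17≤17, 2·1+6·4=26≤41, objective 22.
(x_1,x_2)=(0,5): 5·0+3·5=15≤17, 2·0+6·5=30≤41, objective 20.
(x_1,x_2)=(1,3): 5·1+3·3=14≤17, 2·1+6·3=20≤41, objective 18.
(x_1,x_2)=(0,4): 5·0+3·4=12≤17, 2·0+6·4=24≤41, objective 16.
No feasible integer point exceeds 22.

22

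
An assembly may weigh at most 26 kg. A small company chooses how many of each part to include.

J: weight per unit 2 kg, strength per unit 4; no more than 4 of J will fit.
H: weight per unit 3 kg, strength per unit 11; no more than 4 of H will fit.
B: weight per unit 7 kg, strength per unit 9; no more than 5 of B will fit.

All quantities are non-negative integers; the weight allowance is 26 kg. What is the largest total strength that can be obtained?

65

3×J, 4×H, and 1×B: weight 25 ≤ 26, strength 3·4 + 4·11 + 1·9 = 65.
4×H and 2×B: weight 26 ≤ 26, strength 4·11 + 2·9 = 62.
Best is 65.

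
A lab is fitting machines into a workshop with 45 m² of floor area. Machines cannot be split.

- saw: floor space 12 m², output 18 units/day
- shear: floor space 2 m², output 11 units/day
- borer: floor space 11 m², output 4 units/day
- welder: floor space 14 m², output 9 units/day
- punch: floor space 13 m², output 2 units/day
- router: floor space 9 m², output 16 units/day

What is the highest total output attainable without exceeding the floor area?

54

This is an integer program with binary decision variables.
saw + shear + borer + router: floor space 12 + 2 + 11 + 9 = 34 ≤ 45, output 18 + 11 + 4 + 16 = 49.
saw + shear + welder + router: floor space 12 + 2 + 14 + 9 = 37 ≤ 45, output 18 + 11 + 9 + 16 = 54.
Best is saw, shear, welder, and router with total output 54.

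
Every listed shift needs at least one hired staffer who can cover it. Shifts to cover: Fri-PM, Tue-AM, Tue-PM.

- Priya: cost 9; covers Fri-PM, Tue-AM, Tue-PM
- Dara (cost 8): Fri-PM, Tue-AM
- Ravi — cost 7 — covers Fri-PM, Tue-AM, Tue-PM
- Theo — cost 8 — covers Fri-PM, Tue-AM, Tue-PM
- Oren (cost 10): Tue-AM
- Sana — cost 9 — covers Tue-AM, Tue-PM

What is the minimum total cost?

7

Ravi alone covers Fri-PM, Tue-AM, Tue-PM — every shift.
Total cost: 7.
No cover costs less than 7.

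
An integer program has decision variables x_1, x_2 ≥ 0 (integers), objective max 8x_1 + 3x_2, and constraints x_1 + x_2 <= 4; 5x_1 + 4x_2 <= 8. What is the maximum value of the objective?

The continuous relaxation peaks at (1.6, 0) with value 12.80; rounding to a feasible lattice point costs some objective.
(x_1,x_2)=(1,0) is feasible, giving 8.
(x_1,x_2)=(0,1) is feasible, giving 3.
(x_1,x_2)=(0,0) is feasible, giving 0.
No feasible integer point exceeds 8.

8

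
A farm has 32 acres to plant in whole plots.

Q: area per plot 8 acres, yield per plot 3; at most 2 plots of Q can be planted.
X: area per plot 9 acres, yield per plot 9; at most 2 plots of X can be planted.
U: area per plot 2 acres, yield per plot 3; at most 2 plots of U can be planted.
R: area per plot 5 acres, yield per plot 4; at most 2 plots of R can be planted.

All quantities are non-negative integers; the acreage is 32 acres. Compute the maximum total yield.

32

This is a bounded integer knapsack.
2×X, 2×U, and 2×R: area 32 ≤ 32, yield 2·9 + 2·3 + 2·4 = 32.
2×X, 1×U, and 2×R: area 30 ≤ 32, yield 2·9 + 1·3 + 2·4 = 29.
Best is 32.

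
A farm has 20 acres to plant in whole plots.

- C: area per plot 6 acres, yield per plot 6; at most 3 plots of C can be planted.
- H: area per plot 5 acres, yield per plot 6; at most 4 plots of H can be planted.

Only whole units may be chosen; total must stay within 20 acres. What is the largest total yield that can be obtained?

H has the best ratio (6/5); taking only H gives at most 4×6 = 24 (stopped by the area limit).
Optimal: 4×H: area 20 ≤ 20, yield 4·6 = 24.

24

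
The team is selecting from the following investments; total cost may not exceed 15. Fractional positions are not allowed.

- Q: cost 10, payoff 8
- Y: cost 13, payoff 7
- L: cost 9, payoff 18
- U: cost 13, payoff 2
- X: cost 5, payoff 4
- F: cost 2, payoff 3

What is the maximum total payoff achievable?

Allowing fractional choices, the relaxed optimum would be about 24.2, but investments are indivisible.
L: cost 9 ≤ 15, payoff 18.
L + X: cost 9 + 5 = 14 ≤ 15, payoff 18 + 4 = 22.
L + F: cost 9 + 2 = 11 ≤ 15, payoff 18 + 3 = 21.
Best is L and X with total payoff 22.

22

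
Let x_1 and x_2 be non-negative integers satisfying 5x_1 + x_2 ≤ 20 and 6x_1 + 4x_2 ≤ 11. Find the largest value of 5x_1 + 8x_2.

Relaxing integrality, the LP optimum is 22.00 at (x_1,x_2) = (0, 2.75), which is not an integer point.
(x_1,x_2)=(0,2): 5·0+1·2=2≤20, 6·0+4·2=8≤11, objective 16.
(x_1,x_2)=(1,1): 5·1+1·1=6≤20, 6·1+4·1=10≤11, objective 13.
(x_1,x_2)=(0,1): 5·0+1·1=1≤20, 6·0+4·1=4≤11, objective 8.
The best lattice point is (0,2), giving 16.

16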